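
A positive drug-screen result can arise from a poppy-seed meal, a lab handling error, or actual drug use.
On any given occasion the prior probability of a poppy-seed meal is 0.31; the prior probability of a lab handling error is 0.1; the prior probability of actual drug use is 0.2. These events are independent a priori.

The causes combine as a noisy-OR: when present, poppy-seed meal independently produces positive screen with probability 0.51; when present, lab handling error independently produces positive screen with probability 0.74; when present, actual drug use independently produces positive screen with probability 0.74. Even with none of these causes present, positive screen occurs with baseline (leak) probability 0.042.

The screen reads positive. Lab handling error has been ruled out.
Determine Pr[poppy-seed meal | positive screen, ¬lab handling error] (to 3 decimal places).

Pr[poppy-seed meal | positive screen, ¬lab handling error] ≈ 0.595

Under noisy-OR, P(positive screen | causes) = 1 − (1−0.042)·∏(1−qᵢ) over the active causes.
P(positive screen | ¬lab handling error) = 0.042×0.69×0.8 + 0.75092×0.69×0.2 + 0.53058×0.31×0.8 + 0.877951×0.31×0.2 = 0.023184 + 0.103627 + 0.131584 + 0.054433 = 0.312828
Restricting to configurations with poppy-seed meal present: 0.131584 + 0.054433 = 0.186017.
So P(poppy-seed meal | positive screen, ¬lab handling error) = 0.186017/0.312828 ≈ 0.595.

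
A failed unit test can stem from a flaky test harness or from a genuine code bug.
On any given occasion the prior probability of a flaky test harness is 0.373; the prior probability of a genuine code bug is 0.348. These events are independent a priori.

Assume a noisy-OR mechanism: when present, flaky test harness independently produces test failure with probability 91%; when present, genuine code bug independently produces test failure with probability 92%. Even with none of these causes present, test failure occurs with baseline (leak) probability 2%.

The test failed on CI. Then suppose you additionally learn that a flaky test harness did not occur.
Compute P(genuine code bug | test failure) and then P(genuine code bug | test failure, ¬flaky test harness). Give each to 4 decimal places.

P(genuine code bug | test failure) ≈ 0.5894; P(genuine code bug | test failure, ¬flaky test harness) ≈ 0.9609

Under noisy-OR, P(test failure | causes) = 1 − (1−0.02)·∏(1−qᵢ) over the active causes.
By total probability over the 4 (flaky test harness, genuine code bug) configurations:
  P(test failure) = 0.02·0.627·0.652 + 0.9216·0.627·0.348 + 0.9118·0.373·0.652 + 0.992944·0.373·0.348
        = 0.008176 + 0.201089 + 0.221746 + 0.128888 = 0.559899
Configurations with genuine code bug contribute 0.329977, so
  P(genuine code bug | test failure) = 0.329977 / 0.559899 ≈ 0.5894

With the extra evidence:
Enumerate both values of genuine code bug and weight by the priors:
  P(test failure | ¬flaky test harness) = 0.02*0.652 + 0.9216*0.348
        = 0.013040 + 0.320717 = 0.333757
Keeping only the genuine code bug-present terms gives 0.320717, so
  P(genuine code bug | test failure, ¬flaky test harness) = 0.320717 / 0.333757 ≈ 0.9609
With flaky test harness excluded, genuine code bug must carry more of the explanatory weight for the test failure.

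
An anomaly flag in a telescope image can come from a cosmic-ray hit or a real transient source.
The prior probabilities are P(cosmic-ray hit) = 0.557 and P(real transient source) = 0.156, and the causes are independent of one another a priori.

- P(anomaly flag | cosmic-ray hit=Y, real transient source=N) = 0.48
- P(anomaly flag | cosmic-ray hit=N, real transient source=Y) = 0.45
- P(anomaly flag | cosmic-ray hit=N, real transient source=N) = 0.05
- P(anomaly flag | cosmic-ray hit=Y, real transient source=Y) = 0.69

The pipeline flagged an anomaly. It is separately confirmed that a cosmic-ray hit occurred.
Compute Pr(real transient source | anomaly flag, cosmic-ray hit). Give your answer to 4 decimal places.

P(anomaly flag | cosmic-ray hit) = 0.48×0.844 + 0.69×0.156 = 0.405120 + 0.107640 = 0.512760
Of this, 0.107640 comes from 0.69×0.156 (the real transient source=true cases).
P(real transient source | anomaly flag, cosmic-ray hit) = 0.107640 / 0.512760 ≈ 0.2099

Pr(real transient source | anomaly flag, cosmic-ray hit) ≈ 0.2099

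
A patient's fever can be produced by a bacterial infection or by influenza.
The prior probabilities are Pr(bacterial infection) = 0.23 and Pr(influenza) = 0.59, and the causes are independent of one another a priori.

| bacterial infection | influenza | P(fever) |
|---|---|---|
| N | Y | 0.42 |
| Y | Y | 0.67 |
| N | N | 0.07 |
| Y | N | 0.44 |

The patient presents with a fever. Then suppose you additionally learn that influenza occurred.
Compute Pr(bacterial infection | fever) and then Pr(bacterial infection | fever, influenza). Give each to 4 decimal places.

Pr(bacterial infection | fever) ≈ 0.3834; Pr(bacterial infection | fever, influenza) ≈ 0.3227

P(fever) = 0.07*0.77*0.41 + 0.42*0.77*0.59 + 0.44*0.23*0.41 + 0.67*0.23*0.59 = 0.022099 + 0.190806 + 0.041492 + 0.090919 = 0.345316
Restricting to configurations with bacterial infection present: 0.041492 + 0.090919 = 0.132411.
P(bacterial infection | fever) = 0.132411 / 0.345316 ≈ 0.3834

With the extra evidence:
P(fever | influenza) = 0.42*0.77 + 0.67*0.23 = 0.323400 + 0.154100 = 0.477500
Of this, 0.154100 comes from 0.67*0.23 (the bacterial infection=true cases).
Hence the posterior is 0.154100/0.477500 ≈ 0.3227.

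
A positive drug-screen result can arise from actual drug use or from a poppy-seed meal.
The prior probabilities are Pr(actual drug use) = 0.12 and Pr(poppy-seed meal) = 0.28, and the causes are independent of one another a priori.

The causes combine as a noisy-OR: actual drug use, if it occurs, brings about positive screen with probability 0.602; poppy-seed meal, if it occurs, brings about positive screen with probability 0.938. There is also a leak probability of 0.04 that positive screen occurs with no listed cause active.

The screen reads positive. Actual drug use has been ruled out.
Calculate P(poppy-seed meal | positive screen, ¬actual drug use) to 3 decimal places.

Under noisy-OR, P(positive screen | causes) = 1 − (1−0.04)·∏(1−qᵢ) over the active causes.
Numerator (weight on configurations with poppy-seed meal): 0.94048*0.28 = 0.263334
Normalizer over all consistent configurations: 0.04*0.72 + 0.94048*0.28 = 0.292134
Posterior = 0.263334 / 0.292134 ≈ 0.901

P(poppy-seed meal | positive screen, ¬actual drug use) ≈ 0.901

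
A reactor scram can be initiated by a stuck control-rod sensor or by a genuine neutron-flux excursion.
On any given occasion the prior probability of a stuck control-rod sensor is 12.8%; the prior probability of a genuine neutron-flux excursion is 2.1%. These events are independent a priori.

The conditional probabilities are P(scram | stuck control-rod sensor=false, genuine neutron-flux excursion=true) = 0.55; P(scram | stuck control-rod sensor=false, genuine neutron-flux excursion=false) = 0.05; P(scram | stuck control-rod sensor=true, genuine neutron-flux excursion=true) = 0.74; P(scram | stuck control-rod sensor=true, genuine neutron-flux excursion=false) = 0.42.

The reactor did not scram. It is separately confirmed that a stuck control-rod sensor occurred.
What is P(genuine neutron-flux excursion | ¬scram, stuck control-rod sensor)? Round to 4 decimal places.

P(genuine neutron-flux excursion | ¬scram, stuck control-rod sensor) ≈ 0.0095

Enumerate both values of genuine neutron-flux excursion and weight by the priors:
  P(¬scram | stuck control-rod sensor) = 0.58×0.979 + 0.26×0.021
        = 0.567820 + 0.005460 = 0.573280
Keeping only the genuine neutron-flux excursion-present terms gives 0.005460, so
  P(genuine neutron-flux excursion | ¬scram, stuck control-rod sensor) = 0.005460 / 0.573280 ≈ 0.0095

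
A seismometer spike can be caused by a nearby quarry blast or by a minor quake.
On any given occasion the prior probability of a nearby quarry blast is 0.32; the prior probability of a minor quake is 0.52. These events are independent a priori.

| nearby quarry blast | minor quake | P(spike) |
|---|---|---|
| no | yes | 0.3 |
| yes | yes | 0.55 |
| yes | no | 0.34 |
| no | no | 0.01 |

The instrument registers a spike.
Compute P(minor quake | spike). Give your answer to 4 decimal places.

Enumerate the 4 (nearby quarry blast, minor quake) configurations and weight by the priors:
  P(spike) = 0.01*0.68*0.48 + 0.3*0.68*0.52 + 0.34*0.32*0.48 + 0.55*0.32*0.52
        = 0.003264 + 0.106080 + 0.052224 + 0.091520 = 0.253088
The terms with minor quake present sum to 0.197600, so
  P(minor quake | spike) = 0.197600 / 0.253088 ≈ 0.7808

P(minor quake | spike) ≈ 0.7808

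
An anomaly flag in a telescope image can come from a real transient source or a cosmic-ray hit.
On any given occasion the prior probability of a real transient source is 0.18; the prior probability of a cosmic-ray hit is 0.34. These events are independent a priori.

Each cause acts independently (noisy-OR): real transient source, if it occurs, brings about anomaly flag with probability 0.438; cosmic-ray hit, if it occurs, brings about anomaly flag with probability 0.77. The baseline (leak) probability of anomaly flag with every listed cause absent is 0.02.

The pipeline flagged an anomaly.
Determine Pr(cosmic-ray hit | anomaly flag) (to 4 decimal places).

Pr(cosmic-ray hit | anomaly flag) ≈ 0.8076

Under noisy-OR, P(anomaly flag | causes) = 1 − (1−0.02)·∏(1−qᵢ) over the active causes.
P(anomaly flag) = 0.02*0.82*0.66 + 0.7746*0.82*0.34 + 0.44924*0.18*0.66 + 0.873325*0.18*0.34 = 0.010824 + 0.215958 + 0.053370 + 0.053447 = 0.333599
Restricting to configurations with cosmic-ray hit present: 0.215958 + 0.053447 = 0.269405.
P(cosmic-ray hit | anomaly flag) = 0.269405 / 0.333599 ≈ 0.8076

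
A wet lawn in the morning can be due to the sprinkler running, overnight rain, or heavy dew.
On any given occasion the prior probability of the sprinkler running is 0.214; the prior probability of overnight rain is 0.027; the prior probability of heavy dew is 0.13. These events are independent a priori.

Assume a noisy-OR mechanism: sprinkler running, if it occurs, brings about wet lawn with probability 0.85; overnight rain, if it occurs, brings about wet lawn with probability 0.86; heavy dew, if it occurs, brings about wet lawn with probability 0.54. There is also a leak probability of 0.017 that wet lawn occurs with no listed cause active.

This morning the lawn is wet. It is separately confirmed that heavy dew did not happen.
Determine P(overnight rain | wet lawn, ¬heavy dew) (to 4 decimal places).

P(overnight rain | wet lawn, ¬heavy dew) ≈ 0.1117

Under noisy-OR, P(wet lawn | causes) = 1 − (1−0.017)·∏(1−qᵢ) over the active causes.
P(wet lawn | ¬heavy dew) = 0.017·0.786·0.973 + 0.86238·0.786·0.027 + 0.85255·0.214·0.973 + 0.979357·0.214·0.027 = 0.013001 + 0.018301 + 0.177520 + 0.005659 = 0.214481
Of this, 0.023960 comes from 0.018301 + 0.005659 (the overnight rain=true cases).
So P(overnight rain | wet lawn, ¬heavy dew) = 0.023960/0.214481 ≈ 0.1117.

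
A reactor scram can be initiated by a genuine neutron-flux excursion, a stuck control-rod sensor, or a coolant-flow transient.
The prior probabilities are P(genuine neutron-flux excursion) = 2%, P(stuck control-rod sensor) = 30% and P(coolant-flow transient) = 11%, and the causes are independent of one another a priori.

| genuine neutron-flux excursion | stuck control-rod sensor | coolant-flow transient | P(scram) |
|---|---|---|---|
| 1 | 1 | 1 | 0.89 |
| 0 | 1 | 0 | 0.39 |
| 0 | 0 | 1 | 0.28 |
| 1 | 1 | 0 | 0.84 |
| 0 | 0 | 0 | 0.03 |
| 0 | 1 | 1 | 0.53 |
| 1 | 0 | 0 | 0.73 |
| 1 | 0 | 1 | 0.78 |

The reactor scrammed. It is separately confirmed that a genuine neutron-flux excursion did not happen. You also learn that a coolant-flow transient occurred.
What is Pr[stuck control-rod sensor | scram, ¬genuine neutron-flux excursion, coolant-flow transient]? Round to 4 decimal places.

P(scram | ¬genuine neutron-flux excursion, coolant-flow transient) = 0.28×0.7 + 0.53×0.3 = 0.196000 + 0.159000 = 0.355000
Restricting to configurations with stuck control-rod sensor present: 0.53×0.3 = 0.159000.
So P(stuck control-rod sensor | scram, ¬genuine neutron-flux excursion, coolant-flow transient) = 0.159000/0.355000 ≈ 0.4479.

Pr[stuck control-rod sensor | scram, ¬genuine neutron-flux excursion, coolant-flow transient] ≈ 0.4479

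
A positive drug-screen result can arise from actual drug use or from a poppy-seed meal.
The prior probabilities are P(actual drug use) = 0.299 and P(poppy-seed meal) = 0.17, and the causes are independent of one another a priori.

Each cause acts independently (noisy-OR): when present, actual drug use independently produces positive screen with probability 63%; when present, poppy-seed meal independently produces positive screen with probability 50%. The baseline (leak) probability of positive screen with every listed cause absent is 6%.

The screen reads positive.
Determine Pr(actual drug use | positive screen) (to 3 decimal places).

Under noisy-OR, P(positive screen | causes) = 1 − (1−0.06)·∏(1−qᵢ) over the active causes.
Enumerate the 4 (actual drug use, poppy-seed meal) configurations and weight by the priors:
  P(positive screen) = 0.06×0.701×0.83 + 0.53×0.701×0.17 + 0.6522×0.299×0.83 + 0.8261×0.299×0.17
        = 0.034910 + 0.063160 + 0.161856 + 0.041991 = 0.301917
Keeping only the actual drug use-present terms gives 0.203847, so
  P(actual drug use | positive screen) = 0.203847 / 0.301917 ≈ 0.675

Pr(actual drug use | positive screen) ≈ 0.675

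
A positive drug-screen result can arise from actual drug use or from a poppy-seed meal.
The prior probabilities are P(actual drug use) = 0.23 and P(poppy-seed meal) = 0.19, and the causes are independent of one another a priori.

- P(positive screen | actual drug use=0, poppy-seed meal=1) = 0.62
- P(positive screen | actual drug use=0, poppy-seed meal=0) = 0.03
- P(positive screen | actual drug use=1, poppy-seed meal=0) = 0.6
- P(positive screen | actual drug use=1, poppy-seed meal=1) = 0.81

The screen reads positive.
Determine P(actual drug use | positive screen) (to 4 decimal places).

P(actual drug use | positive screen) ≈ 0.5736

P(positive screen) = 0.03*0.77*0.81 + 0.62*0.77*0.19 + 0.6*0.23*0.81 + 0.81*0.23*0.19 = 0.018711 + 0.090706 + 0.111780 + 0.035397 = 0.256594
Of this, 0.147177 comes from 0.111780 + 0.035397 (the actual drug use=true cases).
Hence the posterior is 0.147177/0.256594 ≈ 0.5736.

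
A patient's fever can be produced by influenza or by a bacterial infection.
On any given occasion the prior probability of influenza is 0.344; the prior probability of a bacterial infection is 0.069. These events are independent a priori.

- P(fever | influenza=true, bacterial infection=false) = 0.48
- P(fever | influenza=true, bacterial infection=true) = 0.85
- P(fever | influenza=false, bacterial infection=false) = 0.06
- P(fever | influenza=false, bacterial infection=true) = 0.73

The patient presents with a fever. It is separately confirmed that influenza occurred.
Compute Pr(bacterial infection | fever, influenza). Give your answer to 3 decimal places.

Pr(bacterial infection | fever, influenza) ≈ 0.116

Weight on bacterial infection=true, given the evidence: 0.85*0.069 = 0.058650
Denominator P(fever | influenza): 0.48*0.931 + 0.85*0.069 = 0.505530
Posterior = 0.058650 / 0.505530 ≈ 0.116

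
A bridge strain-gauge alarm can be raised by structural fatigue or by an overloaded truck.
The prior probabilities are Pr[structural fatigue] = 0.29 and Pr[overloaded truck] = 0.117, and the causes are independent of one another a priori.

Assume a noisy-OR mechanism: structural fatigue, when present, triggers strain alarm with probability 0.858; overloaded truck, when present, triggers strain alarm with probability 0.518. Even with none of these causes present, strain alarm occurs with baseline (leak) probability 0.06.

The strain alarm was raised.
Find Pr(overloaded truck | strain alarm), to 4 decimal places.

Pr(overloaded truck | strain alarm) ≈ 0.2292

Under noisy-OR, P(strain alarm | causes) = 1 − (1−0.06)·∏(1−qᵢ) over the active causes.
Numerator (weight on configurations with overloaded truck): 0.045433 + 0.031747 = 0.077180
Denominator P(strain alarm): 0.06×0.71×0.883 + 0.54692×0.71×0.117 + 0.86652×0.29×0.883 + 0.935663×0.29×0.117 = 0.336686
Posterior = 0.077180 / 0.336686 ≈ 0.2292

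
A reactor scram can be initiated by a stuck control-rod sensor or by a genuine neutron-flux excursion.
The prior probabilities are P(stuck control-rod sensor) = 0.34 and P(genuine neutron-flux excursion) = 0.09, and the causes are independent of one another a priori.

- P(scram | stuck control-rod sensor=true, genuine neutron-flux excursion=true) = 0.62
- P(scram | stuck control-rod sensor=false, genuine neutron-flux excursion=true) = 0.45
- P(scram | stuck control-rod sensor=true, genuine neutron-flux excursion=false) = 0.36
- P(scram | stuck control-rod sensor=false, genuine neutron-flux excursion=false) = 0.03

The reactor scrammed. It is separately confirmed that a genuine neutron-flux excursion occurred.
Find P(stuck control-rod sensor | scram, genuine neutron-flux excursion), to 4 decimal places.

P(scram | genuine neutron-flux excursion) = 0.45×0.66 + 0.62×0.34 = 0.297000 + 0.210800 = 0.507800
The stuck control-rod sensor-present share is 0.62×0.34 = 0.210800.
P(stuck control-rod sensor | scram, genuine neutron-flux excursion) = 0.210800 / 0.507800 ≈ 0.4151

P(stuck control-rod sensor | scram, genuine neutron-flux excursion) ≈ 0.4151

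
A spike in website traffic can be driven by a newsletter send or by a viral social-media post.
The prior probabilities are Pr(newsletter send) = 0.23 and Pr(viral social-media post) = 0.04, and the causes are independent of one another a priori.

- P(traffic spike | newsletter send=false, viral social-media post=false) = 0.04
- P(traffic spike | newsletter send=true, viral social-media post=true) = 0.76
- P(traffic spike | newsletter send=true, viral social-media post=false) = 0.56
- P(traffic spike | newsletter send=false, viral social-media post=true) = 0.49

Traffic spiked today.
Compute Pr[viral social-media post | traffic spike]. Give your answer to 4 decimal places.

Enumerate the 4 (newsletter send, viral social-media post) configurations and weight by the priors:
  P(traffic spike) = 0.04·0.77·0.96 + 0.49·0.77·0.04 + 0.56·0.23·0.96 + 0.76·0.23·0.04
        = 0.029568 + 0.015092 + 0.123648 + 0.006992 = 0.175300
Configurations with viral social-media post contribute 0.022084, so
  P(viral social-media post | traffic spike) = 0.022084 / 0.175300 ≈ 0.1260

Pr[viral social-media post | traffic spike] ≈ 0.1260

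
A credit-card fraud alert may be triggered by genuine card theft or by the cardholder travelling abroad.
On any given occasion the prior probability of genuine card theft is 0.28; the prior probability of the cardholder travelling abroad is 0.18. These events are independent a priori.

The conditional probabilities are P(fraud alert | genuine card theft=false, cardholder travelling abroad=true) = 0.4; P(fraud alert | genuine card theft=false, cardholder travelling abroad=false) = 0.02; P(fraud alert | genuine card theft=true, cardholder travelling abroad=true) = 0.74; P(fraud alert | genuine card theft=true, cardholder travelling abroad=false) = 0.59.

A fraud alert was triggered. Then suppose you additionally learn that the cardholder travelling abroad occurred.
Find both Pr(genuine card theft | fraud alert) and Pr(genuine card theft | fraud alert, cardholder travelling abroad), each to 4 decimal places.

Numerator (weight on configurations with genuine card theft): 0.135464 + 0.037296 = 0.172760
Denominator P(fraud alert): 0.02×0.72×0.82 + 0.4×0.72×0.18 + 0.59×0.28×0.82 + 0.74×0.28×0.18 = 0.236408
Posterior = 0.172760 / 0.236408 ≈ 0.7308

Now also conditioning on cardholder travelling abroad=true:
Weight on genuine card theft=true, given the evidence: 0.74·0.28 = 0.207200
Normalizer over all consistent configurations: 0.4·0.72 + 0.74·0.28 = 0.495200
Posterior = 0.207200 / 0.495200 ≈ 0.4184
The drop from 0.7308 to 0.4184 is the explaining-away (discounting) effect.

Pr(genuine card theft | fraud alert) ≈ 0.7308; Pr(genuine card theft | fraud alert, cardholder travelling abroad) ≈ 0.4184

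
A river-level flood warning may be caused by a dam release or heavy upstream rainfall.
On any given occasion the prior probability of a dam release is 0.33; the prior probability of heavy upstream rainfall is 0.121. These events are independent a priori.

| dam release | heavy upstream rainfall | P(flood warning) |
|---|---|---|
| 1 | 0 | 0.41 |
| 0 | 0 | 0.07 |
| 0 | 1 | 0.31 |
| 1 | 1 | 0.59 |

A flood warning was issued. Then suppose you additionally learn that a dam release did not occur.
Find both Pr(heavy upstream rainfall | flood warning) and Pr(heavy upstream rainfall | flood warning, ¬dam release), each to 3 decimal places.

P(flood warning) = 0.07×0.67×0.879 + 0.31×0.67×0.121 + 0.41×0.33×0.879 + 0.59×0.33×0.121 = 0.041225 + 0.025132 + 0.118929 + 0.023559 = 0.208845
Restricting to configurations with heavy upstream rainfall present: 0.025132 + 0.023559 = 0.048691.
P(heavy upstream rainfall | flood warning) = 0.048691 / 0.208845 ≈ 0.233

Now also conditioning on dam release≠true:
Weight on heavy upstream rainfall=true, given the evidence: 0.31×0.121 = 0.037510
Normalizer over all consistent configurations: 0.07×0.879 + 0.31×0.121 = 0.099040
Posterior = 0.037510 / 0.099040 ≈ 0.379

Pr(heavy upstream rainfall | flood warning) ≈ 0.233; Pr(heavy upstream rainfall | flood warning, ¬dam release) ≈ 0.379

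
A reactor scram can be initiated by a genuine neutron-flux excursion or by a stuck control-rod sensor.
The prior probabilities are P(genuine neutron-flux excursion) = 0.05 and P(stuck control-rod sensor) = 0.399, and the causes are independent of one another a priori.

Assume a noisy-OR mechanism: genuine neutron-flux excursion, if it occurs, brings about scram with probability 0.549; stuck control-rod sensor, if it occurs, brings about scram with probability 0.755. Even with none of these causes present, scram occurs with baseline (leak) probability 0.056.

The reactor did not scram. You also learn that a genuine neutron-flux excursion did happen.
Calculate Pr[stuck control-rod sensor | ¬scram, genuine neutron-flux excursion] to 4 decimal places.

Pr[stuck control-rod sensor | ¬scram, genuine neutron-flux excursion] ≈ 0.1399

Under noisy-OR, P(scram | causes) = 1 − (1−0.056)·∏(1−qᵢ) over the active causes.
Numerator (weight on configurations with stuck control-rod sensor): 0.104307×0.399 = 0.041618
Normalizer over all consistent configurations: 0.425744×0.601 + 0.104307×0.399 = 0.297490
Posterior = 0.041618 / 0.297490 ≈ 0.1399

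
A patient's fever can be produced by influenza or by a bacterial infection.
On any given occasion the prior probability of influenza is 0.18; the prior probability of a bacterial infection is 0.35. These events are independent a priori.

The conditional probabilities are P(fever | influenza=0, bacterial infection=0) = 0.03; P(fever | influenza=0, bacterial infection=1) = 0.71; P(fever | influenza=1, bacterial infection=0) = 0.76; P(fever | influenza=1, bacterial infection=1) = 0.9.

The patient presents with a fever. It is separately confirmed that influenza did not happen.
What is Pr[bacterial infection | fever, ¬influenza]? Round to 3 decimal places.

By total probability over both values of bacterial infection:
  P(fever | ¬influenza) = 0.03*0.65 + 0.71*0.35
        = 0.019500 + 0.248500 = 0.268000
The terms with bacterial infection present sum to 0.248500, so
  P(bacterial infection | fever, ¬influenza) = 0.248500 / 0.268000 ≈ 0.927

Pr[bacterial infection | fever, ¬influenza] ≈ 0.927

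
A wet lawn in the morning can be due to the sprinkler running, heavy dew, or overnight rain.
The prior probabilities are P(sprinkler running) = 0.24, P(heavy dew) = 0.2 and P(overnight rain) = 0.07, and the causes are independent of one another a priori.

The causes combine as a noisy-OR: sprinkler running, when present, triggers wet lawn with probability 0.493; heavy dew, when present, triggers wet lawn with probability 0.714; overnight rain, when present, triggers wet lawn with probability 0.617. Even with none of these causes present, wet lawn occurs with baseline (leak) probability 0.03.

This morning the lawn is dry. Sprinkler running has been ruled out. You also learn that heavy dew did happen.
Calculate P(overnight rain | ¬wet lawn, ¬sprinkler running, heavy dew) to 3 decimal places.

Under noisy-OR, P(wet lawn | causes) = 1 − (1−0.03)·∏(1−qᵢ) over the active causes.
Enumerate both values of overnight rain and weight by the priors:
  P(¬wet lawn | ¬sprinkler running, heavy dew) = 0.27742·0.93 + 0.106252·0.07
        = 0.258001 + 0.007438 = 0.265439
Configurations with overnight rain contribute 0.007438, so
  P(overnight rain | ¬wet lawn, ¬sprinkler running, heavy dew) = 0.007438 / 0.265439 ≈ 0.028

P(overnight rain | ¬wet lawn, ¬sprinkler running, heavy dew) ≈ 0.028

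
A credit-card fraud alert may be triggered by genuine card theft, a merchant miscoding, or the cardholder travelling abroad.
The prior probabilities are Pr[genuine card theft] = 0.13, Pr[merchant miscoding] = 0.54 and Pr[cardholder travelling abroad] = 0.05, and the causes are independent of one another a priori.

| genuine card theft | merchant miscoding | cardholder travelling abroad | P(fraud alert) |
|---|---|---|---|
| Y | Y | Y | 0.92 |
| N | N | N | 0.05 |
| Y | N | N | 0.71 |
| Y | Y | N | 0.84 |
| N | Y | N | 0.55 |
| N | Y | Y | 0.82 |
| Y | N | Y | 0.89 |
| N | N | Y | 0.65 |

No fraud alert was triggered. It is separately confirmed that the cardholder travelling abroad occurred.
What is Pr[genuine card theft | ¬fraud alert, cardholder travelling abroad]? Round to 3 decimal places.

Enumerate the 4 (genuine card theft, merchant miscoding) configurations and weight by the priors:
  P(¬fraud alert | cardholder travelling abroad) = 0.35·0.87·0.46 + 0.18·0.87·0.54 + 0.11·0.13·0.46 + 0.08·0.13·0.54
        = 0.140070 + 0.084564 + 0.006578 + 0.005616 = 0.236828
The terms with genuine card theft present sum to 0.012194, so
  P(genuine card theft | ¬fraud alert, cardholder travelling abroad) = 0.012194 / 0.236828 ≈ 0.051

Pr[genuine card theft | ¬fraud alert, cardholder travelling abroad] ≈ 0.051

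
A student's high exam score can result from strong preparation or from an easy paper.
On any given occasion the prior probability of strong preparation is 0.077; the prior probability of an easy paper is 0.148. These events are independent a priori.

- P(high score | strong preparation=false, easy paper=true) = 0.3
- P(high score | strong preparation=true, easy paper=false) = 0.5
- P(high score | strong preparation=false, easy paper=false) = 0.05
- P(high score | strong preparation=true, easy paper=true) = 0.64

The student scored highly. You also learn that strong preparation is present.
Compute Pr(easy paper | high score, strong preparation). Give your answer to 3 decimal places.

Pr(easy paper | high score, strong preparation) ≈ 0.182

P(high score | strong preparation) = 0.5*0.852 + 0.64*0.148 = 0.426000 + 0.094720 = 0.520720
Restricting to configurations with easy paper present: 0.64*0.148 = 0.094720.
P(easy paper | high score, strong preparation) = 0.094720 / 0.520720 ≈ 0.182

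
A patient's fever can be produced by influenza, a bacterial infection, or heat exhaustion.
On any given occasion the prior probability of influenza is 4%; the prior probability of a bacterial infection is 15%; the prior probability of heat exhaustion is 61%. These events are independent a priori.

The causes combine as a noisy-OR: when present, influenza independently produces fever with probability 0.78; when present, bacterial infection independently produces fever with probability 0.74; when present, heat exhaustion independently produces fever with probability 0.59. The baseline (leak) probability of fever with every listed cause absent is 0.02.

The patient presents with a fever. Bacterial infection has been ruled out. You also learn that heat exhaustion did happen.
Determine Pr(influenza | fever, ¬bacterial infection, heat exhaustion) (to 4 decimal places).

Under noisy-OR, P(fever | causes) = 1 − (1−0.02)·∏(1−qᵢ) over the active causes.
Numerator (weight on configurations with influenza): 0.911604×0.04 = 0.036464
Normalizer over all consistent configurations: 0.5982×0.96 + 0.911604×0.04 = 0.610736
P(influenza | fever, ¬bacterial infection, heat exhaustion) = 0.036464/0.610736 ≈ 0.0597

Pr(influenza | fever, ¬bacterial infection, heat exhaustion) ≈ 0.0597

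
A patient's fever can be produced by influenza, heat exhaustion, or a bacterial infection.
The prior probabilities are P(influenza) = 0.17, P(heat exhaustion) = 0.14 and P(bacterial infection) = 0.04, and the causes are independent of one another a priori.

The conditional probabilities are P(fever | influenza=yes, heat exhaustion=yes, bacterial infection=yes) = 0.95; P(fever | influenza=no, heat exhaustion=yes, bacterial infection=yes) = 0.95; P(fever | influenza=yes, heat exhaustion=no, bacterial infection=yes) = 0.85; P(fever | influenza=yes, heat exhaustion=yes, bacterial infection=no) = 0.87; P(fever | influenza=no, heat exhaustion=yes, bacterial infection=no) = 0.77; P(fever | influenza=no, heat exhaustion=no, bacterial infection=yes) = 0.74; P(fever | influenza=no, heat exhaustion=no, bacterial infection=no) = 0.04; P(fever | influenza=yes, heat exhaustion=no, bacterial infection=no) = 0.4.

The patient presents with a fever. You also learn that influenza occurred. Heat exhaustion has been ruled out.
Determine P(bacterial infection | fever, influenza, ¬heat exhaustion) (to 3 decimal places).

P(bacterial infection | fever, influenza, ¬heat exhaustion) ≈ 0.081

P(fever | influenza, ¬heat exhaustion) = 0.4×0.96 + 0.85×0.04 = 0.384000 + 0.034000 = 0.418000
The bacterial infection-present share is 0.85×0.04 = 0.034000.
Hence the posterior is 0.034000/0.418000 ≈ 0.081.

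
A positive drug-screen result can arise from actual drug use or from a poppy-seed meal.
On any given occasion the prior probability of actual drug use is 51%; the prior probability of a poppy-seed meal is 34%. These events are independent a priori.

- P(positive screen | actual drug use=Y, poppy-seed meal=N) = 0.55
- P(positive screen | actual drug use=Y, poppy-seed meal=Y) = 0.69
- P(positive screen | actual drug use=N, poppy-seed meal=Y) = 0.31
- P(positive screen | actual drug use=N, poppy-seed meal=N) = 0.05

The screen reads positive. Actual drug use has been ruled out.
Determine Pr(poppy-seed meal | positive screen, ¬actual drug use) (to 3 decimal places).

P(positive screen | ¬actual drug use) = 0.05*0.66 + 0.31*0.34 = 0.033000 + 0.105400 = 0.138400
Of this, 0.105400 comes from 0.31*0.34 (the poppy-seed meal=true cases).
P(poppy-seed meal | positive screen, ¬actual drug use) = 0.105400 / 0.138400 ≈ 0.762

Pr(poppy-seed meal | positive screen, ¬actual drug use) ≈ 0.762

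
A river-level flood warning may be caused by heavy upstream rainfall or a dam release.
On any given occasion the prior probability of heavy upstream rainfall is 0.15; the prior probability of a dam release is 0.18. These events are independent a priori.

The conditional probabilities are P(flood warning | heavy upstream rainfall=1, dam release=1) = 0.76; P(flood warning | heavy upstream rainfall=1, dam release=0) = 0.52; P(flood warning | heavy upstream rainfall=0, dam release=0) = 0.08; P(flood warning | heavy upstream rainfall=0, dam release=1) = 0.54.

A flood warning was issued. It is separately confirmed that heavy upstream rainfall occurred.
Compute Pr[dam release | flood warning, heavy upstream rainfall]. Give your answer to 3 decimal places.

Pr[dam release | flood warning, heavy upstream rainfall] ≈ 0.243

By total probability over both values of dam release:
  P(flood warning | heavy upstream rainfall) = 0.52×0.82 + 0.76×0.18
        = 0.426400 + 0.136800 = 0.563200
Configurations with dam release contribute 0.136800, so
  P(dam release | flood warning, heavy upstream rainfall) = 0.136800 / 0.563200 ≈ 0.243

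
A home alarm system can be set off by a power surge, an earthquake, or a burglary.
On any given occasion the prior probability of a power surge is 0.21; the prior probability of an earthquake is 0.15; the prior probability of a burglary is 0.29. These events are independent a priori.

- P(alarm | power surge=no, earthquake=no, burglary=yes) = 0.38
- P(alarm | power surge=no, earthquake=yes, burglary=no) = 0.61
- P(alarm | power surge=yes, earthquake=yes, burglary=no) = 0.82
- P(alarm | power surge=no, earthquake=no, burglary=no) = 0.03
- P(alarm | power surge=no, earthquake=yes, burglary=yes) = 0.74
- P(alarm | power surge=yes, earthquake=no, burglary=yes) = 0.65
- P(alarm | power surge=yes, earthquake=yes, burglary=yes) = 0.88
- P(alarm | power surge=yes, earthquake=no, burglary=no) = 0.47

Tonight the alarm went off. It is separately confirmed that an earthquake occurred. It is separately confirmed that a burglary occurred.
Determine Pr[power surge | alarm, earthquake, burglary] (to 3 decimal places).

By total probability over both values of power surge:
  P(alarm | earthquake, burglary) = 0.74*0.79 + 0.88*0.21
        = 0.584600 + 0.184800 = 0.769400
Configurations with power surge contribute 0.184800, so
  P(power surge | alarm, earthquake, burglary) = 0.184800 / 0.769400 ≈ 0.240

Pr[power surge | alarm, earthquake, burglary] ≈ 0.240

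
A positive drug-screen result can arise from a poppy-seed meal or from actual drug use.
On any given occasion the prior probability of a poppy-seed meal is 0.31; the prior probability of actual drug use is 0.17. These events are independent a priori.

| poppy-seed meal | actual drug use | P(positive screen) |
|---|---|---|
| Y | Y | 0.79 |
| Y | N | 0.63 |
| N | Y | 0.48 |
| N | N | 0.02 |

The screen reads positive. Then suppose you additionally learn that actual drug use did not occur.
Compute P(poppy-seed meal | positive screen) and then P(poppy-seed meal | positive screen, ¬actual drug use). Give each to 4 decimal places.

P(poppy-seed meal | positive screen) ≈ 0.7504; P(poppy-seed meal | positive screen, ¬actual drug use) ≈ 0.9340

Sum P(positive screen|·) weighted by the priors over the 4 (poppy-seed meal, actual drug use) configurations:
  P(positive screen) = 0.02·0.69·0.83 + 0.48·0.69·0.17 + 0.63·0.31·0.83 + 0.79·0.31·0.17
        = 0.011454 + 0.056304 + 0.162099 + 0.041633 = 0.271490
Keeping only the poppy-seed meal-present terms gives 0.203732, so
  P(poppy-seed meal | positive screen) = 0.203732 / 0.271490 ≈ 0.7504

Now also conditioning on actual drug use≠true:
P(positive screen | ¬actual drug use) = 0.02×0.69 + 0.63×0.31 = 0.013800 + 0.195300 = 0.209100
Restricting to configurations with poppy-seed meal present: 0.63×0.31 = 0.195300.
P(poppy-seed meal | positive screen, ¬actual drug use) = 0.195300 / 0.209100 ≈ 0.9340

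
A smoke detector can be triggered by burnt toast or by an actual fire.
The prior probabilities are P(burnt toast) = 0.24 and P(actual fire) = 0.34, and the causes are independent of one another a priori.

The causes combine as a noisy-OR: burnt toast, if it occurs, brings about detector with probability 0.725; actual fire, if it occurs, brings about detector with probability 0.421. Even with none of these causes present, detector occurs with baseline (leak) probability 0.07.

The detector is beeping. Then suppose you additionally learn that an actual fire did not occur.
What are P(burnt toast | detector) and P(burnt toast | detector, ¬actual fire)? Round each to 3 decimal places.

Under noisy-OR, P(detector | causes) = 1 − (1−0.07)·∏(1−qᵢ) over the active causes.
Numerator (weight on configurations with burnt toast): 0.117889 + 0.069517 = 0.187406
Normalizer over all consistent configurations: 0.07*0.76*0.66 + 0.46153*0.76*0.34 + 0.74425*0.24*0.66 + 0.851921*0.24*0.34 = 0.341777
P(burnt toast | detector) = 0.187406/0.341777 ≈ 0.548

Now also conditioning on actual fire≠true:
P(detector | ¬actual fire) = 0.07·0.76 + 0.74425·0.24 = 0.053200 + 0.178620 = 0.231820
Of this, 0.178620 comes from 0.74425·0.24 (the burnt toast=true cases).
So P(burnt toast | detector, ¬actual fire) = 0.178620/0.231820 ≈ 0.771.
With actual fire excluded, burnt toast must carry more of the explanatory weight for the detector.

P(burnt toast | detector) ≈ 0.548; P(burnt toast | detector, ¬actual fire) ≈ 0.771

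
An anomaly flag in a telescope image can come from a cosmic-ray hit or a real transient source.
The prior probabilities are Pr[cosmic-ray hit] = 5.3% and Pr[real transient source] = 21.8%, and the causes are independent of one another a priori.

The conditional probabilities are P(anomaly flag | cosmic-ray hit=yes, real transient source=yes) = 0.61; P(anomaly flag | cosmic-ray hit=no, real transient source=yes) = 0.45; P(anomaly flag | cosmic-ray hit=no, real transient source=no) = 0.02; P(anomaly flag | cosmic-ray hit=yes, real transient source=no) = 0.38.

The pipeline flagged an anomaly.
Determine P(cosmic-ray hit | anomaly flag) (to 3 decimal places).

Weight on cosmic-ray hit=true, given the evidence: 0.015749 + 0.007048 = 0.022797
Normalizer over all consistent configurations: 0.02·0.947·0.782 + 0.45·0.947·0.218 + 0.38·0.053·0.782 + 0.61·0.053·0.218 = 0.130509
Posterior = 0.022797 / 0.130509 ≈ 0.175

P(cosmic-ray hit | anomaly flag) ≈ 0.175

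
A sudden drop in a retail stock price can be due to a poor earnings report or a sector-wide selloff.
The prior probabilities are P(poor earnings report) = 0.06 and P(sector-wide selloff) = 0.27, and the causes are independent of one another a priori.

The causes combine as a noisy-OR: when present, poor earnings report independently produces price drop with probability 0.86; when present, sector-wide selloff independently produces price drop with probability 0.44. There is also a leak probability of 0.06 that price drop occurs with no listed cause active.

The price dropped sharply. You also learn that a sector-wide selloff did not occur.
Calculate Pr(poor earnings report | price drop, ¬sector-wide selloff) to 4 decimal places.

Pr(poor earnings report | price drop, ¬sector-wide selloff) ≈ 0.4802

Under noisy-OR, P(price drop | causes) = 1 − (1−0.06)·∏(1−qᵢ) over the active causes.
Numerator (weight on configurations with poor earnings report): 0.8684×0.06 = 0.052104
Denominator P(price drop | ¬sector-wide selloff): 0.06×0.94 + 0.8684×0.06 = 0.108504
P(poor earnings report | price drop, ¬sector-wide selloff) = 0.052104/0.108504 ≈ 0.4802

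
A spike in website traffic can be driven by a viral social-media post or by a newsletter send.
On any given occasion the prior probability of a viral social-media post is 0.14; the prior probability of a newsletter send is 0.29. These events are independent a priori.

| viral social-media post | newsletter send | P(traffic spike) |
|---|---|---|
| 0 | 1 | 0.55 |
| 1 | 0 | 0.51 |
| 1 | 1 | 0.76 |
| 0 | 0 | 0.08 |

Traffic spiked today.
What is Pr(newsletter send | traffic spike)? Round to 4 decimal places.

Pr(newsletter send | traffic spike) ≈ 0.6280

P(traffic spike) = 0.08×0.86×0.71 + 0.55×0.86×0.29 + 0.51×0.14×0.71 + 0.76×0.14×0.29 = 0.048848 + 0.137170 + 0.050694 + 0.030856 = 0.267568
Of this, 0.168026 comes from 0.137170 + 0.030856 (the newsletter send=true cases).
Hence the posterior is 0.168026/0.267568 ≈ 0.6280.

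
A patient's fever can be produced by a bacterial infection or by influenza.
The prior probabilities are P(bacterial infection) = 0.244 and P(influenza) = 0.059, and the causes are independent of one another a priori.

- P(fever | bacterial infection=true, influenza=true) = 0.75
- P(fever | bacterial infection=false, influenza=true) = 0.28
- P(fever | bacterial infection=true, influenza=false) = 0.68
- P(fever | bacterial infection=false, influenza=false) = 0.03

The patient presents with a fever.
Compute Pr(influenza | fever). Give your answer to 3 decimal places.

P(fever) = 0.03·0.756·0.941 + 0.28·0.756·0.059 + 0.68·0.244·0.941 + 0.75·0.244·0.059 = 0.021342 + 0.012489 + 0.156131 + 0.010797 = 0.200759
The influenza-present share is 0.012489 + 0.010797 = 0.023286.
So P(influenza | fever) = 0.023286/0.200759 ≈ 0.116.

Pr(influenza | fever) ≈ 0.116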